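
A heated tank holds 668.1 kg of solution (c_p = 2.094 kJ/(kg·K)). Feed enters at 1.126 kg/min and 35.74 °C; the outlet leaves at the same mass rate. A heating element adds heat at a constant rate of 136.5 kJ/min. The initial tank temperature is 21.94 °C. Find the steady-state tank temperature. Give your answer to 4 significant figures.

93.63 °C

M c_p dT/dt = ṁ c_p (T_in − T) + Q̇.
At steady state dT/dt = 0 ⇒ T_ss = T_in + Q̇/(ṁ c_p) = 35.74 + 136.5/(1.126·2.094) = 93.6319 °C.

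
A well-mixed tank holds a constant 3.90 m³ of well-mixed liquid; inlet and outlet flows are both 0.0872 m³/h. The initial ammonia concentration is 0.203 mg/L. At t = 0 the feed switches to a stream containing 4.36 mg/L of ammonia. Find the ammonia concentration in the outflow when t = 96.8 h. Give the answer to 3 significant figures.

3.88 mg/L

Mass balance on the solute (V constant): V dC/dt = Q(C_in − C).
Time constant τ = V/Q = 3.90/0.0872 = 44.725 h.
This is linear first-order; C(t) = C_in + (C₀ − C_in) e^(−t/τ).
C(96.8) = 4.36 + (0.203 − 4.36)·e^(−96.8/44.725) = 4.36 + (-4.1570)·0.11482 = 3.8827 mg/L.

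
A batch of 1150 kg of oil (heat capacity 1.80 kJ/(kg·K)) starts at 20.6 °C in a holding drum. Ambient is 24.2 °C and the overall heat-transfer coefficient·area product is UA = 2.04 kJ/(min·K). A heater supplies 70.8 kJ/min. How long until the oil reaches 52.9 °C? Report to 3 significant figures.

1880 min

M c_p dT/dt = −UA(T − T_amb) + Q̇.
τ = M c_p/UA = 1014.7 min; T_ss = T_amb + Q̇/UA = 24.2 + 70.8/2.04 = 58.906 °C.
T(t) = T_ss + (T₀ − T_ss)e^(−t/τ); set T = 52.9:
t = −τ ln[(T − T_ss)/(T₀ − T_ss)] = −1014.7 · ln(0.15679) = 1880.1 min.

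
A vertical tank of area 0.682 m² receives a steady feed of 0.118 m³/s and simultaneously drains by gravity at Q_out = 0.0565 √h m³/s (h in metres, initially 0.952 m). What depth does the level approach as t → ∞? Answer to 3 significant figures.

4.36 m

Unsteady balance on liquid volume: A dh/dt = Q_in − 0.0565 √h. At steady state dh/dt = 0:
Q_in = 0.0565 √h_ss ⇒ √h_ss = 0.118/0.0565 = 2.0885.
h_ss = 2.0885² = 4.3618 m. (Since h₀ = 0.952 m < h_ss, the level will rise toward this value.)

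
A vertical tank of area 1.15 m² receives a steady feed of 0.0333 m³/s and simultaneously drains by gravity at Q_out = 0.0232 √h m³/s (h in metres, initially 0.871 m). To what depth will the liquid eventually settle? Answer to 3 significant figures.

2.06 m

Unsteady balance on liquid volume: A dh/dt = Q_in − 0.0232 √h. At steady state dh/dt = 0:
Q_in = 0.0232 √h_ss ⇒ √h_ss = 0.0333/0.0232 = 1.4353.
h_ss = 1.4353² = 2.0602 m. (Since h₀ = 0.871 m < h_ss, the level will rise toward this value.)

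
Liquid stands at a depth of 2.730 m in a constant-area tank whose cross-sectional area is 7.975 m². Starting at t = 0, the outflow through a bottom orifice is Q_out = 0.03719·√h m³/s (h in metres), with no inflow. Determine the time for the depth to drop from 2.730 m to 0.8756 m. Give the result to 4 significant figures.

A dh/dt = −Q_out = −0.03719 √h.
This is separable: 2 d(√h)/dt = −0.03719/A, so √h = √h₀ − (0.03719/(2A)) t.
t = 2A(√h₀ − √h)/0.03719 = 2·7.975·(√2.730 − √0.8756)/0.03719
  = 15.9500 × (1.65227 − 0.935735) / 0.03719 = 307.307 s.

307.3 s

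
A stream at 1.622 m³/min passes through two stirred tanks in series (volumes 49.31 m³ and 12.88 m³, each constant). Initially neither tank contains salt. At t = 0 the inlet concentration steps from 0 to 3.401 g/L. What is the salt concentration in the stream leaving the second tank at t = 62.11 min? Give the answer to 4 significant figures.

Time constants: τᵢ = Vᵢ/Q for each well-mixed tank.
τ₁ = 49.31/1.622 = 30.4007 min; τ₂ = 12.88/1.622 = 7.94081 min.
Tank 1: C₁ = C_in(1 − e^(−t/τ₁)). Tank 2 (τ₁ ≠ τ₂): C₂ = C_in[1 − (τ₁ e^(−t/τ₁) − τ₂ e^(−t/τ₂))/(τ₁ − τ₂)].
At t = 62.11: e^(−t/τ₁) = 0.129634, e^(−t/τ₂) = 0.000400973.
C₂ = 3.401·[1 − (30.4007·0.129634 − 7.94081·0.000400973)/(22.4599)] = 3.401·0.824675 = 2.80472 g/L.

2.805 g/L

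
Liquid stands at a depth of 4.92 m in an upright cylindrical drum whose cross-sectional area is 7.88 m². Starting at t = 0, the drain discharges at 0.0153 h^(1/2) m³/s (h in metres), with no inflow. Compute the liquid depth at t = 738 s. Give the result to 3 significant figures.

With no inflow, A dh/dt = −0.0153 √h.
∫ h^(−1/2) dh = −(0.0153/A) ∫ dt, giving 2√h = 2√h₀ − (0.0153/A) t.
√h = √4.92 − 0.0153·738/(2·7.88) = 2.2181 − 0.71646 = 1.5016.
h = 1.5016² = 2.2549 m.

2.25 m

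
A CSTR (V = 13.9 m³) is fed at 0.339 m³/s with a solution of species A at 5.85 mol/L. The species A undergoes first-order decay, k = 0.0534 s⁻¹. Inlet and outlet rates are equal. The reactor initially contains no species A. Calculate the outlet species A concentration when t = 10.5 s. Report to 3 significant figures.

V dC/dt = Q(C_in − C) − k V C.
dC/dt = (Q/V) C_in − (Q/V + k) C; effective rate a = Q/V + k = 0.024388 + 0.0534 = 0.077788 s⁻¹.
C_ss = Q C_in/(Q + kV) = 1.8341 mol/L; C(t) = C_ss + (C₀ − C_ss) e^(−a t).
C(10.5) = 1.8341 + (-1.8341)·e^(−0.077788·10.5) = 1.8341 + (-1.8341)·0.44185 = 1.0237 mol/L.

1.02 mol/L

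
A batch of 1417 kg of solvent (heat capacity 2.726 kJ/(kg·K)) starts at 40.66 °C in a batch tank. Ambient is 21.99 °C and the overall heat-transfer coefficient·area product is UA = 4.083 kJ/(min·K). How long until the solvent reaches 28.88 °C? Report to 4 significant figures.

943.1 min

M c_p dT/dt = −UA(T − T_amb).
τ = M c_p/UA = 946.055 min; T_ss = T_amb = 21.9900 °C.
T(t) = T_ss + (T₀ − T_ss)e^(−t/τ); set T = 28.88:
t = −τ ln[(T − T_ss)/(T₀ − T_ss)] = −946.055 · ln(0.369041) = 943.072 min.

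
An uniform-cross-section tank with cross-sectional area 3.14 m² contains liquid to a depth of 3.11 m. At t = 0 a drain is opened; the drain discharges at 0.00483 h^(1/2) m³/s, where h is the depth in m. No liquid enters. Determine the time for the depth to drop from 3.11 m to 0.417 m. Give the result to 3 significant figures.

1450 s

With no inflow, A dh/dt = −0.00483 √h.
∫ h^(−1/2) dh = −(0.00483/A) ∫ dt, giving 2√h = 2√h₀ − (0.00483/A) t.
t = 2A(√h₀ − √h)/0.00483 = 2·3.14·(√3.11 − √0.417)/0.00483
  = 6.2800 × (1.7635 − 0.64576) / 0.00483 = 1453.3 s.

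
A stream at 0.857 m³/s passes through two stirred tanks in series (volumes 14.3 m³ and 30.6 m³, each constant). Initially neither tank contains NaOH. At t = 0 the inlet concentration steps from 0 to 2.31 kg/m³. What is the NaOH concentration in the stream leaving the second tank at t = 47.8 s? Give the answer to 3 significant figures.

1.29 kg/m³

Each tank obeys Vᵢ dCᵢ/dt = Q(Cᵢ₋₁ − Cᵢ), so τᵢ = Vᵢ/Q.
τ₁ = 14.3/0.857 = 16.686 s; τ₂ = 30.6/0.857 = 35.706 s.
Solving the cascade with C₁(0)=C₂(0)=0 gives C₂(t) = C_in[1 − (τ₁ e^(−t/τ₁) − τ₂ e^(−t/τ₂))/(τ₁ − τ₂)].
At t = 47.8: e^(−t/τ₁) = 0.057003, e^(−t/τ₂) = 0.26218.
C₂ = 2.31·[1 − (16.686·0.057003 − 35.706·0.26218)/(-19.020)] = 2.31·0.55781 = 1.2885 kg/m³.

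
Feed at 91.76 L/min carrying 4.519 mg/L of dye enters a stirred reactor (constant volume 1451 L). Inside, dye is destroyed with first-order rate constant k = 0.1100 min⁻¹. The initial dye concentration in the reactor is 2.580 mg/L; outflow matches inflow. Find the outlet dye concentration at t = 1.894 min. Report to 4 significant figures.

2.320 mg/L

Species balance: V dC/dt = Q C_in − Q C − k V C.
dC/dt = (Q/V) C_in − (Q/V + k) C; effective rate a = Q/V + k = 0.0632391 + 0.1100 = 0.173239 min⁻¹.
C_ss = Q C_in/(Q + kV) = 1.64961 mg/L; C(t) = C_ss + (C₀ − C_ss) e^(−a t).
C(1.894) = 1.64961 + (0.930386)·e^(−0.173239·1.894) = 1.64961 + (0.930386)·0.720280 = 2.31975 mg/L.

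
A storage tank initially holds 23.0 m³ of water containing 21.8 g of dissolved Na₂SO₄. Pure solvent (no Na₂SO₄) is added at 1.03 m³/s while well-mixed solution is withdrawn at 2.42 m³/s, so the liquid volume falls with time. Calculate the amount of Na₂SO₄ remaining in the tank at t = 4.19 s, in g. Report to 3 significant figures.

Let m(t) be the amount of Na₂SO₄. Volume: V(t) = V₀ + (Q_in − Q_out) t = 23.0 − 1.3900 t; V(4.19) = 17.176 m³.
Species balance (pure solvent in): dm/dt = −Q_out · m/V(t).
dm/m = −Q_out dt/(V₀ − 1.3900 t); integrating gives ln(m/m₀) = −(Q_out/(Q_in−Q_out)) ln(V/V₀).
m = m₀ (V₀/V)^(Q_out/(Q_in−Q_out)) = 21.8 × (23.0/17.176)^(-1.7410) = 13.112 g.

13.1 g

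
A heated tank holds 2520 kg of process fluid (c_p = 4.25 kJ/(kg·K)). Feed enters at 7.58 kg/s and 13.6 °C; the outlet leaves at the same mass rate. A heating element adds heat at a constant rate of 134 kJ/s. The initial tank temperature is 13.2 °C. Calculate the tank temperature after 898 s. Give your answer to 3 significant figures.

Energy balance: M c_p dT/dt = ṁ c_p (T_in − T) + 134.
τ = M/ṁ = 332.45 s; T_ss = T_in + Q̇/(ṁ c_p) = 13.6 + 134/(7.58·4.25) = 17.760 °C.
This is linear first-order; T(t) = T_ss + (T₀ − T_ss) e^(−t/τ).
T(898) = 17.760 + (-4.5596)·e^(−898/332.45) = 17.760 + (-4.5596)·0.067130 = 17.453 °C.

17.5 °C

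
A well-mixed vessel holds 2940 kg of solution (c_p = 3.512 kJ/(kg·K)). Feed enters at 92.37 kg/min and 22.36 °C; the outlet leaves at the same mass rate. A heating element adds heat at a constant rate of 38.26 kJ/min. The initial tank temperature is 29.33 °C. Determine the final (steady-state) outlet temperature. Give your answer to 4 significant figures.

M c_p dT/dt = ṁ c_p (T_in − T) + Q̇.
At steady state dT/dt = 0 ⇒ T_ss = T_in + Q̇/(ṁ c_p) = 22.36 + 38.26/(92.37·3.512) = 22.4779 °C.

22.48 °C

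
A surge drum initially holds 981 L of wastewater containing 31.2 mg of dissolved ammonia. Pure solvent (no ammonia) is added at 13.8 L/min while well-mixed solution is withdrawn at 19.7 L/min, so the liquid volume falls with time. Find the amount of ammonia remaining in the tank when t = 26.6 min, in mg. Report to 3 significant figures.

Total volume: dV/dt = Q_in − Q_out = -5.9000 L/min, so V(t) = 981 − 5.9000 t and V(26.6) = 824.06 L.
Species balance (pure solvent in): dm/dt = −Q_out · m/V(t).
dm/m = −Q_out dt/(V₀ − 5.9000 t); integrating gives ln(m/m₀) = −(Q_out/(Q_in−Q_out)) ln(V/V₀).
m = m₀ (V₀/V)^(Q_out/(Q_in−Q_out)) = 31.2 × (981/824.06)^(-3.3390) = 17.432 mg.

17.4 mg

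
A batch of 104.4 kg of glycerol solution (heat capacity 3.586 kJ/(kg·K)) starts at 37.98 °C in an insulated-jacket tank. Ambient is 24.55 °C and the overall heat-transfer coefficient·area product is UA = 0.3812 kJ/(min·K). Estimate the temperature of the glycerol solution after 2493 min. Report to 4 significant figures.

Lumped-capacitance energy balance: M c_p dT/dt = UA(T_amb − T).
dT/dt = (T_ss − T)/τ with T_ss = T_amb = 24.5500 °C, τ = M c_p/UA = 104.4·3.586/0.3812 = 982.105 min.
Integrating: T(t) = T_ss + (T₀ − T_ss) e^(−t/τ).
T(2493) = 24.5500 + (13.4300)·0.0789907 = 25.6108 °C.

25.61 °C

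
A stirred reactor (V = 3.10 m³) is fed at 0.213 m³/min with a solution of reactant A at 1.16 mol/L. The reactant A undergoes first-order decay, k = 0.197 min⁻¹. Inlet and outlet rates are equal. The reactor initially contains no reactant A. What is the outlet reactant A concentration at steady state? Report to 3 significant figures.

0.300 mol/L

Accumulation = in − out − consumed: V dC/dt = Q C_in − Q C − k V C.
At steady state: 0 = Q C_in − (Q + kV) C_ss, so C_ss = Q C_in/(Q + kV).
C_ss = 0.213·1.16/(0.213 + 0.197·3.10) = 0.24708/0.82370 = 0.29996 mol/L.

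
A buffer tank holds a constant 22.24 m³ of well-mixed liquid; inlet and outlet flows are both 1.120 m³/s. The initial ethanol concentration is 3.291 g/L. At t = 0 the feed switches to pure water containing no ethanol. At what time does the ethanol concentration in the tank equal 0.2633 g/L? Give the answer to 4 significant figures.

50.15 s

Mass balance on the solute (V constant): V dC/dt = Q(C_in − C), so τ = V/Q = 19.8571 s.
C(t) = C_in + (C₀ − C_in) e^(−t/τ). Set C = 0.2633 and solve for t:
e^(−t/τ) = (C − C_in)/(C₀ − C_in) = (0.2633 − 0)/(3.291 − 0) = 0.0800061
t = −τ ln(…) = 19.8571 × 2.52565 = 50.1522 s.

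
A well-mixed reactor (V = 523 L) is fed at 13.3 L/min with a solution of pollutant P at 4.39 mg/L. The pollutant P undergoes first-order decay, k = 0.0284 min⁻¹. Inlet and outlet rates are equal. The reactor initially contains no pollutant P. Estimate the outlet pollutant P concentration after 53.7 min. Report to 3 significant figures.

Accumulation = in − out − consumed: V dC/dt = Q C_in − Q C − k V C.
This is linear with rate a = Q/V + k = 0.053830 min⁻¹.
C_ss = Q C_in/(Q + kV) = 2.0739 mg/L; C(t) = C_ss + (C₀ − C_ss) e^(−a t).
C(53.7) = 2.0739 + (-2.0739)·e^(−0.053830·53.7) = 2.0739 + (-2.0739)·0.055538 = 1.9587 mg/L.

1.96 mg/L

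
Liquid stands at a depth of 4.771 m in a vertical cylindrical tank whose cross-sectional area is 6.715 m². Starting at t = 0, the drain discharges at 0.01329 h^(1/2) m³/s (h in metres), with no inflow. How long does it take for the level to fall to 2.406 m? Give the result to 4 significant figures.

639.8 s

With no inflow, A dh/dt = −0.01329 √h.
This is separable: 2 d(√h)/dt = −0.01329/A, so √h = √h₀ − (0.01329/(2A)) t.
t = 2A(√h₀ − √h)/0.01329 = 2·6.715·(√4.771 − √2.406)/0.01329
  = 13.4300 × (2.18426 − 1.55113) / 0.01329 = 639.803 s.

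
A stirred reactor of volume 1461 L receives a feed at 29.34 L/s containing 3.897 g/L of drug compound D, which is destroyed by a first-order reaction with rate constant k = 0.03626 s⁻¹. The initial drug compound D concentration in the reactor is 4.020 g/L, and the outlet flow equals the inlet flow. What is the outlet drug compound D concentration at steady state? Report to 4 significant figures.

1.389 g/L

V dC/dt = Q(C_in − C) − k V C.
At steady state: 0 = Q C_in − (Q + kV) C_ss, so C_ss = Q C_in/(Q + kV).
C_ss = 29.34·3.897/(29.34 + 0.03626·1461) = 114.338/82.3159 = 1.38902 g/L.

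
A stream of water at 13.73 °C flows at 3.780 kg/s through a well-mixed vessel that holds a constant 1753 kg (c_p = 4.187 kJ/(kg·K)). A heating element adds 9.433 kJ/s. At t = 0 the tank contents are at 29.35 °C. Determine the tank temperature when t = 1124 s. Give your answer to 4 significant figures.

M c_p dT/dt = ṁ c_p (T_in − T) + Q̇.
τ = M/ṁ = 463.757 s; T_ss = T_in + Q̇/(ṁ c_p) = 13.73 + 9.433/(3.780·4.187) = 14.3260 °C.
T approaches T_ss exponentially: T(t) = T_ss + (T₀ − T_ss) e^(−t/τ).
T(1124) = 14.3260 + (15.0240)·e^(−1124/463.757) = 14.3260 + (15.0240)·0.0885945 = 15.6571 °C.

15.66 °C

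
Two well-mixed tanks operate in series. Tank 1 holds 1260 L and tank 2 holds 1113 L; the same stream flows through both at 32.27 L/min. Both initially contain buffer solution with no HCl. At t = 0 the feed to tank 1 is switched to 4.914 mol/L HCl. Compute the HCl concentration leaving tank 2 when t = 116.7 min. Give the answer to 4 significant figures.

Species balance on tank i: dCᵢ/dt = (Cᵢ₋₁ − Cᵢ)/τᵢ with τᵢ = Vᵢ/Q.
τ₁ = 1260/32.27 = 39.0456 min; τ₂ = 1113/32.27 = 34.4902 min.
Tank 1: C₁ = C_in(1 − e^(−t/τ₁)). Tank 2 (τ₁ ≠ τ₂): C₂ = C_in[1 − (τ₁ e^(−t/τ₁) − τ₂ e^(−t/τ₂))/(τ₁ − τ₂)].
At t = 116.7: e^(−t/τ₁) = 0.0503470, e^(−t/τ₂) = 0.0339263.
C₂ = 4.914·[1 − (39.0456·0.0503470 − 34.4902·0.0339263)/(4.55531)] = 4.914·0.825325 = 4.05565 mol/L.

4.056 mol/L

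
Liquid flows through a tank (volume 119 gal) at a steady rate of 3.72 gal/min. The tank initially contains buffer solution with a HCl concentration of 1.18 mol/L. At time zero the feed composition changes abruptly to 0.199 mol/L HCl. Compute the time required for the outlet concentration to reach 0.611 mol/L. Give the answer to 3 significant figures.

27.8 min

Species balance: V dC/dt = Q(C_in − C) ⇒ τ = V/Q = 31.989 min.
C(t) = C_in + (C₀ − C_in) e^(−t/τ). Set C = 0.611 and solve for t:
e^(−t/τ) = (C − C_in)/(C₀ − C_in) = (0.611 − 0.199)/(1.18 − 0.199) = 0.41998
t = −τ ln(…) = 31.989 × 0.86755 = 27.752 min.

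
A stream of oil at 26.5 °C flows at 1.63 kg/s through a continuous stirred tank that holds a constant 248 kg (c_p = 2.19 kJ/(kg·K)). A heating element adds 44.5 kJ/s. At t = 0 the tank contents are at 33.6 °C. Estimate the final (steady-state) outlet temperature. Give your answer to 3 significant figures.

39.0 °C

First-law balance (no shaft work): M c_p dT/dt = ṁ c_p (T_in − T) + 44.5.
At steady state dT/dt = 0 ⇒ T_ss = T_in + Q̇/(ṁ c_p) = 26.5 + 44.5/(1.63·2.19) = 38.966 °C.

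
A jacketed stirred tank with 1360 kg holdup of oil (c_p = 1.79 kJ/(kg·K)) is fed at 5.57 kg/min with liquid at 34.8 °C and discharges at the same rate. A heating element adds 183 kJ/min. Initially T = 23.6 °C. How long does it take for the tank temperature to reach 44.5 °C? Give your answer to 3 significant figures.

300 min

First-law balance (no shaft work): M c_p dT/dt = ṁ c_p (T_in − T) + 183.
τ = M/ṁ = 244.17 min; T_ss = T_in + Q̇/(ṁ c_p) = 53.155 °C.
T(t) = T_ss + (T₀ − T_ss) e^(−t/τ). Set T = 44.5:
e^(−t/τ) = (44.5 − 53.155)/(23.6 − 53.155) = 0.29283
t = −244.17 · ln(0.29283) = 299.87 min.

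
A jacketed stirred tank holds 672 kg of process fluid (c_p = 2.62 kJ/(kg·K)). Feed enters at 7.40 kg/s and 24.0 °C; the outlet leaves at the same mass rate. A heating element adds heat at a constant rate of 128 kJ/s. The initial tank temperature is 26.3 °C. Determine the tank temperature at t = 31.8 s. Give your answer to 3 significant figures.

Unsteady energy balance on the tank contents: M c_p dT/dt = ṁ c_p (T_in − T) + 128.
τ = M/ṁ = 90.811 s; T_ss = T_in + Q̇/(ṁ c_p) = 24.0 + 128/(7.40·2.62) = 30.602 °C.
This is linear first-order; T(t) = T_ss + (T₀ − T_ss) e^(−t/τ).
T(31.8) = 30.602 + (-4.3020)·e^(−31.8/90.811) = 30.602 + (-4.3020)·0.70456 = 27.571 °C.

27.6 °C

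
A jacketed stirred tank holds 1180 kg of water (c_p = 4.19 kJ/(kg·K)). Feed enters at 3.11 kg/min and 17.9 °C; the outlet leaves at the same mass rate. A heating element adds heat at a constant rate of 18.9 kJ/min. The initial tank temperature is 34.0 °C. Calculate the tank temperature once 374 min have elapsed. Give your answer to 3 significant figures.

24.8 °C

M c_p dT/dt = ṁ c_p (T_in − T) + Q̇.
τ = M/ṁ = 379.42 min; T_ss = T_in + Q̇/(ṁ c_p) = 17.9 + 18.9/(3.11·4.19) = 19.350 °C.
Solution: T(t) = T_ss + (T₀ − T_ss) e^(−t/τ).
T(374) = 19.350 + (14.650)·e^(−374/379.42) = 19.350 + (14.650)·0.37317 = 24.817 °C.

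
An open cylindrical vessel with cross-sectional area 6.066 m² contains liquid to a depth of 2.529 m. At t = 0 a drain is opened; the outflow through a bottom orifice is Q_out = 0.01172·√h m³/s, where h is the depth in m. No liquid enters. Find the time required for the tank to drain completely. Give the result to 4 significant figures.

A dh/dt = −Q_out = −0.01172 √h.
This is separable: 2 d(√h)/dt = −0.01172/A, so √h = √h₀ − (0.01172/(2A)) t.
Tank is empty when √h = 0: t_empty = 2A√h₀/0.01172.
t_empty = 2·6.066·√2.529/0.01172 = 12.1320·1.59028/0.01172 = 1646.19 s.

1646 s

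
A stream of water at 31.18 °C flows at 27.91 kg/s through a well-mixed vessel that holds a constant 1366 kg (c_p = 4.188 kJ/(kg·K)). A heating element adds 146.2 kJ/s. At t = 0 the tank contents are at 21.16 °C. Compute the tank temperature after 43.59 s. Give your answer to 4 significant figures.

27.81 °C

M c_p dT/dt = ṁ c_p (T_in − T) + Q̇.
τ = M/ṁ = 48.9430 s; T_ss = T_in + Q̇/(ṁ c_p) = 31.18 + 146.2/(27.91·4.188) = 32.4308 °C.
Integrating: T(t) = T_ss + (T₀ − T_ss) e^(−t/τ).
T(43.59) = 32.4308 + (-11.2708)·e^(−43.59/48.9430) = 32.4308 + (-11.2708)·0.410398 = 27.8053 °C.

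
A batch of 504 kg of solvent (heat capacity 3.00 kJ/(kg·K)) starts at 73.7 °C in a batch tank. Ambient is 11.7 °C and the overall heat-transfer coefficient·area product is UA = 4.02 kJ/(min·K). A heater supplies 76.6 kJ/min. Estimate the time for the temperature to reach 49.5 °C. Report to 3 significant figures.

312 min

M c_p dT/dt = −UA(T − T_amb) + Q̇.
τ = M c_p/UA = 376.12 min; T_ss = T_amb + Q̇/UA = 11.7 + 76.6/4.02 = 30.755 °C.
T(t) = T_ss + (T₀ − T_ss)e^(−t/τ); set T = 49.5:
t = −τ ln[(T − T_ss)/(T₀ − T_ss)] = −376.12 · ln(0.43649) = 311.80 min.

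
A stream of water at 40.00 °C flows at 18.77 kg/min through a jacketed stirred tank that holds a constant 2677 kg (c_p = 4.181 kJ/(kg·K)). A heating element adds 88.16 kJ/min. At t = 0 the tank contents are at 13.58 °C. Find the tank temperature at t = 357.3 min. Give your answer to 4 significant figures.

38.87 °C

Unsteady energy balance on the tank contents: M c_p dT/dt = ṁ c_p (T_in − T) + 88.16.
τ = M/ṁ = 142.621 min; T_ss = T_in + Q̇/(ṁ c_p) = 40.00 + 88.16/(18.77·4.181) = 41.1234 °C.
Integrating: T(t) = T_ss + (T₀ − T_ss) e^(−t/τ).
T(357.3) = 41.1234 + (-27.5434)·e^(−357.3/142.621) = 41.1234 + (-27.5434)·0.0816562 = 38.8743 °C.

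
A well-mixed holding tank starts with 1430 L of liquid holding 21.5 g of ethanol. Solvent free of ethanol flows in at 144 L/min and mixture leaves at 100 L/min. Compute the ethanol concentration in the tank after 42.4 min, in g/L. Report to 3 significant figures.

Total volume: dV/dt = Q_in − Q_out = 44.000 L/min, so V(t) = 1430 + 44.000 t and V(42.4) = 3295.6 L.
No ethanol enters, so dm/dt = −Q_out · (m/V).
Separate: dm/m = −Q_out dt/V(t) ⇒ ln(m/m₀) = −(Q_out/(Q_in−Q_out)) ln(V/V₀).
m = m₀ (V₀/V)^(Q_out/(Q_in−Q_out)) = 21.5 × (1430/3295.6)^(2.2727) = 3.2237 g.
C = m/V = 3.2237/3295.6 = 0.00097818 g/L.

0.000978 g/L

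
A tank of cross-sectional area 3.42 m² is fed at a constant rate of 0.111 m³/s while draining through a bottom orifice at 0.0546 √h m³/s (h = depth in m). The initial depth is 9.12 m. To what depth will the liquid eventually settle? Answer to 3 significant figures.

Volume balance on the tank: A dh/dt = Q_in − 0.0546 √h. At steady state dh/dt = 0:
Q_in = 0.0546 √h_ss ⇒ √h_ss = 0.111/0.0546 = 2.0330.
h_ss = 2.0330² = 4.1330 m. (Since h₀ = 9.12 m > h_ss, the level will fall toward this value.)

4.13 m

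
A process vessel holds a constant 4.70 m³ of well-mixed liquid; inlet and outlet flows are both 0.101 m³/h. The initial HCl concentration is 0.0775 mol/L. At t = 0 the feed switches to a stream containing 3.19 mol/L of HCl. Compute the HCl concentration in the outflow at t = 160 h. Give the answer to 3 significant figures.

Mass balance on the solute (V constant): V dC/dt = Q(C_in − C).
Time constant τ = V/Q = 4.70/0.101 = 46.535 h.
This is linear first-order; C(t) = C_in + (C₀ − C_in) e^(−t/τ).
C(160) = 3.19 + (0.0775 − 3.19)·e^(−160/46.535) = 3.19 + (-3.1125)·0.032119 = 3.0900 mol/L.

3.09 mol/L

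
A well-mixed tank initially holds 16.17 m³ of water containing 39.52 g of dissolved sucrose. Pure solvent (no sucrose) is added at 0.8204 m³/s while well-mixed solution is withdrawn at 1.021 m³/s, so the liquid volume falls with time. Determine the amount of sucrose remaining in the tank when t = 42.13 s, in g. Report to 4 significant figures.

Total volume: dV/dt = Q_in − Q_out = -0.200600 m³/s, so V(t) = 16.17 − 0.200600 t and V(42.13) = 7.71872 m³.
Species balance (pure solvent in): dm/dt = −Q_out · m/V(t).
dm/m = −Q_out dt/(V₀ − 0.200600 t); integrating gives ln(m/m₀) = −(Q_out/(Q_in−Q_out)) ln(V/V₀).
m = m₀ (V₀/V)^(Q_out/(Q_in−Q_out)) = 39.52 × (16.17/7.71872)^(-5.08973) = 0.916591 g.

0.9166 g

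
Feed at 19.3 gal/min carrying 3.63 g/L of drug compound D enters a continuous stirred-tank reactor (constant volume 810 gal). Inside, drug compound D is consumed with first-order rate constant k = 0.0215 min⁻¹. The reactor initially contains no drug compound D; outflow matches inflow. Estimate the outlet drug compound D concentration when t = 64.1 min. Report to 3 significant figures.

1.80 g/L

Species balance: V dC/dt = Q C_in − Q C − k V C.
This is linear with rate a = Q/V + k = 0.045327 min⁻¹.
C_ss = Q C_in/(Q + kV) = 1.9082 g/L; C(t) = C_ss + (C₀ − C_ss) e^(−a t).
C(64.1) = 1.9082 + (-1.9082)·e^(−0.045327·64.1) = 1.9082 + (-1.9082)·0.054723 = 1.8038 g/L.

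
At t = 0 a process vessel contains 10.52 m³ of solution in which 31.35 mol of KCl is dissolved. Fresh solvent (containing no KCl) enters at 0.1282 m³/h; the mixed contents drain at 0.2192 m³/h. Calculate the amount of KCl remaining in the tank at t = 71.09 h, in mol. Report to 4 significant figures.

Total volume: dV/dt = Q_in − Q_out = -0.0910000 m³/h, so V(t) = 10.52 − 0.0910000 t and V(71.09) = 4.05081 m³.
Solute balance: dm/dt = 0 − Q_out C = −Q_out m/V(t).
dm/m = −Q_out dt/(V₀ − 0.0910000 t); integrating gives ln(m/m₀) = −(Q_out/(Q_in−Q_out)) ln(V/V₀).
m = m₀ (V₀/V)^(Q_out/(Q_in−Q_out)) = 31.35 × (10.52/4.05081)^(-2.40879) = 3.14671 mol.

3.147 mol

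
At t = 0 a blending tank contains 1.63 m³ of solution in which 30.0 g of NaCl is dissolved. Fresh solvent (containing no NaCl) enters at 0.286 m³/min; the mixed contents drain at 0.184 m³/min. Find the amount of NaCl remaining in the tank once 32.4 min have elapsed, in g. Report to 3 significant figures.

Total volume: dV/dt = Q_in − Q_out = 0.10200 m³/min, so V(t) = 1.63 + 0.10200 t and V(32.4) = 4.9348 m³.
No NaCl enters, so dm/dt = −Q_out · (m/V).
Separate: dm/m = −Q_out dt/V(t) ⇒ ln(m/m₀) = −(Q_out/(Q_in−Q_out)) ln(V/V₀).
m = m₀ (V₀/V)^(Q_out/(Q_in−Q_out)) = 30.0 × (1.63/4.9348)^(1.8039) = 4.0671 g.

4.07 g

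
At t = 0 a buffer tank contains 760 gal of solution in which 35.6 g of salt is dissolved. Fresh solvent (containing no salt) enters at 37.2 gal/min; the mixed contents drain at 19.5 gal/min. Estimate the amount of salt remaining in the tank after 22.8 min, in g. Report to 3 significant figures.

Total volume: dV/dt = Q_in − Q_out = 17.700 gal/min, so V(t) = 760 + 17.700 t and V(22.8) = 1163.6 gal.
No salt enters, so dm/dt = −Q_out · (m/V).
dm/m = −Q_out dt/(V₀ + 17.700 t); integrating gives ln(m/m₀) = −(Q_out/(Q_in−Q_out)) ln(V/V₀).
m = m₀ (V₀/V)^(Q_out/(Q_in−Q_out)) = 35.6 × (760/1163.6)^(1.1017) = 22.267 g.

22.3 g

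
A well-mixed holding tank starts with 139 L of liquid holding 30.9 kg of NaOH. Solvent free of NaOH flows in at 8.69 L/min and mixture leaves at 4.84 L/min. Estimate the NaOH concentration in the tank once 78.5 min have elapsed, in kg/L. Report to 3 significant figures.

0.0164 kg/L

Let m(t) be the amount of NaOH. Volume: V(t) = V₀ + (Q_in − Q_out) t = 139 + 3.8500 t; V(78.5) = 441.22 L.
No NaOH enters, so dm/dt = −Q_out · (m/V).
Separate: dm/m = −Q_out dt/V(t) ⇒ ln(m/m₀) = −(Q_out/(Q_in−Q_out)) ln(V/V₀).
m = m₀ (V₀/V)^(Q_out/(Q_in−Q_out)) = 30.9 × (139/441.22)^(1.2571) = 7.2330 kg.
C = m/V = 7.2330/441.22 = 0.016393 kg/L.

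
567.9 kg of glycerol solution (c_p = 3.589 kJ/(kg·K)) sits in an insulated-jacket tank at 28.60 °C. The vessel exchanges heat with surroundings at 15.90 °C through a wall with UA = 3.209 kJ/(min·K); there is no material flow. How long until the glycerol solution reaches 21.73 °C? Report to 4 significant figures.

Energy balance: M c_p dT/dt = −UA(T − T_amb).
τ = M c_p/UA = 635.149 min; T_ss = T_amb = 15.9000 °C.
T(t) = T_ss + (T₀ − T_ss)e^(−t/τ); set T = 21.73:
t = −τ ln[(T − T_ss)/(T₀ − T_ss)] = −635.149 · ln(0.459055) = 494.517 min.

494.5 min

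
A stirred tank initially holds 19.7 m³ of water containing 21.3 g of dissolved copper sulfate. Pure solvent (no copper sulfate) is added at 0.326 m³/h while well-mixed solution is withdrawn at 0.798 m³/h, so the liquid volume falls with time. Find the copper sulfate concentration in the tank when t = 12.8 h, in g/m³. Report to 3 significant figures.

Let m(t) be the amount of copper sulfate. Volume: V(t) = V₀ + (Q_in − Q_out) t = 19.7 − 0.47200 t; V(12.8) = 13.658 m³.
Solute balance: dm/dt = 0 − Q_out C = −Q_out m/V(t).
Separate: dm/m = −Q_out dt/V(t) ⇒ ln(m/m₀) = −(Q_out/(Q_in−Q_out)) ln(V/V₀).
m = m₀ (V₀/V)^(Q_out/(Q_in−Q_out)) = 21.3 × (19.7/13.658)^(-1.6907) = 11.467 g.
C = m/V = 11.467/13.658 = 0.83956 g/m³.

0.840 g/m³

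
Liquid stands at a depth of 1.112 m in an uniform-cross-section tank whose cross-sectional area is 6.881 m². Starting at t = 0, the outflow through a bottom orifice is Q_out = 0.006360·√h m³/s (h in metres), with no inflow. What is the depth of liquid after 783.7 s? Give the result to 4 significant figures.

With no inflow, A dh/dt = −0.006360 √h.
Separate and integrate: 2(√h − √h₀) = −(0.006360/A) t.
√h = √1.112 − 0.006360·783.7/(2·6.881) = 1.05451 − 0.362181 = 0.692333.
h = 0.692333² = 0.479325 m.

0.4793 m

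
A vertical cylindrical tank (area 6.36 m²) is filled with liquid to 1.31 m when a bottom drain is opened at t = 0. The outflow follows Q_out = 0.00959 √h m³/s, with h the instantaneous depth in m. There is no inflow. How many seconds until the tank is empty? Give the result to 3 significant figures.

1520 s

With no inflow, A dh/dt = −0.00959 √h.
This is separable: 2 d(√h)/dt = −0.00959/A, so √h = √h₀ − (0.00959/(2A)) t.
Set h = 0: 2√h₀ = (0.00959/A) t_empty ⇒ t_empty = 2A√h₀/0.00959.
t_empty = 2·6.36·√1.31/0.00959 = 12.720·1.1446/0.00959 = 1518.1 s.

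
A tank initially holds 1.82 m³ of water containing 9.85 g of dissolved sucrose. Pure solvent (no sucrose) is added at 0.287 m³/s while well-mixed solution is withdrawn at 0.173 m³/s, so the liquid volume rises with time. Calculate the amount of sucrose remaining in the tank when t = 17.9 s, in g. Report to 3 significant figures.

Total volume: dV/dt = Q_in − Q_out = 0.11400 m³/s, so V(t) = 1.82 + 0.11400 t and V(17.9) = 3.8606 m³.
Solute balance: dm/dt = 0 − Q_out C = −Q_out m/V(t).
dm/m = −Q_out dt/(V₀ + 0.11400 t); integrating gives ln(m/m₀) = −(Q_out/(Q_in−Q_out)) ln(V/V₀).
m = m₀ (V₀/V)^(Q_out/(Q_in−Q_out)) = 9.85 × (1.82/3.8606)^(1.5175) = 3.1465 g.

3.15 g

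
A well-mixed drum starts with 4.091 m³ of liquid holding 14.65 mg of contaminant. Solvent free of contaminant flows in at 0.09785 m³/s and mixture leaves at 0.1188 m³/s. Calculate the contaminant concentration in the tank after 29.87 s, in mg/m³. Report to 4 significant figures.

1.649 mg/m³

Let m(t) be the amount of contaminant. Volume: V(t) = V₀ + (Q_in − Q_out) t = 4.091 − 0.0209500 t; V(29.87) = 3.46522 m³.
Species balance (pure solvent in): dm/dt = −Q_out · m/V(t).
Separate: dm/m = −Q_out dt/V(t) ⇒ ln(m/m₀) = −(Q_out/(Q_in−Q_out)) ln(V/V₀).
m = m₀ (V₀/V)^(Q_out/(Q_in−Q_out)) = 14.65 × (4.091/3.46522)^(-5.67064) = 5.71471 mg.
C = m/V = 5.71471/3.46522 = 1.64916 mg/m³.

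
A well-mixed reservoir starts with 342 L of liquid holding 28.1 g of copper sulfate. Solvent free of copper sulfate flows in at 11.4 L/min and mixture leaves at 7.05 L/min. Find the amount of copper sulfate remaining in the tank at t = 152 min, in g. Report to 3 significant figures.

Let m(t) be the amount of copper sulfate. Volume: V(t) = V₀ + (Q_in − Q_out) t = 342 + 4.3500 t; V(152) = 1003.2 L.
Solute balance: dm/dt = 0 − Q_out C = −Q_out m/V(t).
dm/m = −Q_out dt/(V₀ + 4.3500 t); integrating gives ln(m/m₀) = −(Q_out/(Q_in−Q_out)) ln(V/V₀).
m = m₀ (V₀/V)^(Q_out/(Q_in−Q_out)) = 28.1 × (342/1003.2)^(1.6207) = 4.9120 g.

4.91 g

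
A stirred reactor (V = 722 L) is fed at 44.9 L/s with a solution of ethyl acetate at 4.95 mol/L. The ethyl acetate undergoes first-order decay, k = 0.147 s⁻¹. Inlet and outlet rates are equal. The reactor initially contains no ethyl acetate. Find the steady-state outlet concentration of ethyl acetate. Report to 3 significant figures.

1.47 mol/L

Accumulation = in − out − consumed: V dC/dt = Q C_in − Q C − k V C.
Steady state (dC/dt = 0): C_ss = Q C_in/(Q + kV) = C_in/(1 + kV/Q).
C_ss = 44.9·4.95/(44.9 + 0.147·722) = 222.25/151.03 = 1.4716 mol/L.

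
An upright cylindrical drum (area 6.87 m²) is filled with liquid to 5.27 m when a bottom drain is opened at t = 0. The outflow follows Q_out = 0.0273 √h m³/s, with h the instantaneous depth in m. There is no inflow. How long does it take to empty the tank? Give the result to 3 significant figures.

1160 s

A dh/dt = −Q_out = −0.0273 √h.
This is separable: 2 d(√h)/dt = −0.0273/A, so √h = √h₀ − (0.0273/(2A)) t.
Set h = 0: 2√h₀ = (0.0273/A) t_empty ⇒ t_empty = 2A√h₀/0.0273.
t_empty = 2·6.87·√5.27/0.0273 = 13.740·2.2956/0.0273 = 1155.4 s.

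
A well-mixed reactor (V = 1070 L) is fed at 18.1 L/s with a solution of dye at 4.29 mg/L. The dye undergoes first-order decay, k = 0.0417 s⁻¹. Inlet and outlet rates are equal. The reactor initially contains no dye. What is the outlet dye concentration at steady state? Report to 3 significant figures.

1.24 mg/L

V dC/dt = Q(C_in − C) − k V C.
At steady state: 0 = Q C_in − (Q + kV) C_ss, so C_ss = Q C_in/(Q + kV).
C_ss = 18.1·4.29/(18.1 + 0.0417·1070) = 77.649/62.719 = 1.2380 mg/L.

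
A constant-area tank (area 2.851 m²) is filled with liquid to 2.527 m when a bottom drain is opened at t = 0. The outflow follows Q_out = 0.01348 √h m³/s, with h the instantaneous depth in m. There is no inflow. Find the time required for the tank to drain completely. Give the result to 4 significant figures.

672.4 s

A dh/dt = −Q_out = −0.01348 √h.
This is separable: 2 d(√h)/dt = −0.01348/A, so √h = √h₀ − (0.01348/(2A)) t.
Set h = 0: 2√h₀ = (0.01348/A) t_empty ⇒ t_empty = 2A√h₀/0.01348.
t_empty = 2·2.851·√2.527/0.01348 = 5.70200·1.58965/0.01348 = 672.419 s.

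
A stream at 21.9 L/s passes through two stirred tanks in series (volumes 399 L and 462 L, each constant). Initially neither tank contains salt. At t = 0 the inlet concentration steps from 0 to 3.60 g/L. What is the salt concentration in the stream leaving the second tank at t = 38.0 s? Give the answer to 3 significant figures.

2.07 g/L

Each tank obeys Vᵢ dCᵢ/dt = Q(Cᵢ₋₁ − Cᵢ), so τᵢ = Vᵢ/Q.
τ₁ = 399/21.9 = 18.219 s; τ₂ = 462/21.9 = 21.096 s.
Solving the cascade with C₁(0)=C₂(0)=0 gives C₂(t) = C_in[1 − (τ₁ e^(−t/τ₁) − τ₂ e^(−t/τ₂))/(τ₁ − τ₂)].
At t = 38.0: e^(−t/τ₁) = 0.12422, e^(−t/τ₂) = 0.16508.
C₂ = 3.60·[1 − (18.219·0.12422 − 21.096·0.16508)/(-2.8767)] = 3.60·0.57610 = 2.0740 g/L.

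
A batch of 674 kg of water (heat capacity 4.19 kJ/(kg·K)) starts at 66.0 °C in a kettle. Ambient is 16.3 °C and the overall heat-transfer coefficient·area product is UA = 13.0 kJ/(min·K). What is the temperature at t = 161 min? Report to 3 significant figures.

First-law balance (no shaft work): M c_p dT/dt = −UA(T − T_amb).
dT/dt = (T_ss − T)/τ with T_ss = T_amb = 16.300 °C, τ = M c_p/UA = 674·4.19/13.0 = 217.24 min.
This is linear first-order; T(t) = T_ss + (T₀ − T_ss) e^(−t/τ).
T(161) = 16.300 + (49.700)·0.47657 = 39.986 °C.

40.0 °C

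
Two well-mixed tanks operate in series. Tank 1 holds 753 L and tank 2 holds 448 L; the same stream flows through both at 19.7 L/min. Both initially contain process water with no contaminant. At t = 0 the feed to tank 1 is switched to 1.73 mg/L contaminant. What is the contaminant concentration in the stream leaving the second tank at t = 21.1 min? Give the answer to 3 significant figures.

Time constants: τᵢ = Vᵢ/Q for each well-mixed tank.
τ₁ = 753/19.7 = 38.223 min; τ₂ = 448/19.7 = 22.741 min.
Solving the cascade with C₁(0)=C₂(0)=0 gives C₂(t) = C_in[1 − (τ₁ e^(−t/τ₁) − τ₂ e^(−t/τ₂))/(τ₁ − τ₂)].
At t = 21.1: e^(−t/τ₁) = 0.57579, e^(−t/τ₂) = 0.39541.
C₂ = 1.73·[1 − (38.223·0.57579 − 22.741·0.39541)/(15.482)] = 1.73·0.15927 = 0.27553 mg/L.

0.276 mg/L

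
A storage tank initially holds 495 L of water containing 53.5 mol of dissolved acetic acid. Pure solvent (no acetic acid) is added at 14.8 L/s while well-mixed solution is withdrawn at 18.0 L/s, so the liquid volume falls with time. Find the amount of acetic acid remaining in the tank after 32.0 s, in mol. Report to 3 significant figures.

Let m(t) be the amount of acetic acid. Volume: V(t) = V₀ + (Q_in − Q_out) t = 495 − 3.2000 t; V(32.0) = 392.60 L.
Species balance (pure solvent in): dm/dt = −Q_out · m/V(t).
dm/m = −Q_out dt/(V₀ − 3.2000 t); integrating gives ln(m/m₀) = −(Q_out/(Q_in−Q_out)) ln(V/V₀).
m = m₀ (V₀/V)^(Q_out/(Q_in−Q_out)) = 53.5 × (495/392.60)^(-5.6250) = 14.527 mol.

14.5 mol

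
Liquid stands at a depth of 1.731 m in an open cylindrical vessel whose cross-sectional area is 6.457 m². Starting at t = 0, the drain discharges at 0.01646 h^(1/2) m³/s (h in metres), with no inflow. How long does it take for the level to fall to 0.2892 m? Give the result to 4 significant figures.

610.3 s

Accumulation of liquid (constant cross-section A): A dh/dt = −0.01646 √h.
This is separable: 2 d(√h)/dt = −0.01646/A, so √h = √h₀ − (0.01646/(2A)) t.
t = 2A(√h₀ − √h)/0.01646 = 2·6.457·(√1.731 − √0.2892)/0.01646
  = 12.9140 × (1.31567 − 0.537773) / 0.01646 = 610.317 s.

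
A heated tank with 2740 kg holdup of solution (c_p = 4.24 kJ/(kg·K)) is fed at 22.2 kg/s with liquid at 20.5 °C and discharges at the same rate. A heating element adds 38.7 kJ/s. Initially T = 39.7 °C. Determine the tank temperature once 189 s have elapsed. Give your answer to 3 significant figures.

25.0 °C

M c_p dT/dt = ṁ c_p (T_in − T) + Q̇.
τ = M/ṁ = 123.42 s; T_ss = T_in + Q̇/(ṁ c_p) = 20.5 + 38.7/(22.2·4.24) = 20.911 °C.
This is linear first-order; T(t) = T_ss + (T₀ − T_ss) e^(−t/τ).
T(189) = 20.911 + (18.789)·e^(−189/123.42) = 20.911 + (18.789)·0.21625 = 24.974 °C.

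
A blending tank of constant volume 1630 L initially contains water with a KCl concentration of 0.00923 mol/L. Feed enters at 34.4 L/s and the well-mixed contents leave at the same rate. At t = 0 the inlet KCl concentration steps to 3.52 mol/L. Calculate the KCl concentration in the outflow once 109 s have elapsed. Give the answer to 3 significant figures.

3.17 mol/L

Unsteady species balance (constant V, well mixed): V dC/dt = Q(C_in − C).
Rewrite as dC/dt + C/τ = C_in/τ, τ = V/Q = 47.384 s.
Solution: C(t) = C_in + (C₀ − C_in) e^(−t/τ).
C(109) = 3.52 + (0.00923 − 3.52)·e^(−109/47.384) = 3.52 + (-3.5108)·0.10022 = 3.1681 mol/L.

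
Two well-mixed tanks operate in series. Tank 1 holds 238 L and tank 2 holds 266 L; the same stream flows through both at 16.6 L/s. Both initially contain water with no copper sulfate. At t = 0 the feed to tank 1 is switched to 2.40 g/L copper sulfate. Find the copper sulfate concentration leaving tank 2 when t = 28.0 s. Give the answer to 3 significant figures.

Species balance on tank i: dCᵢ/dt = (Cᵢ₋₁ − Cᵢ)/τᵢ with τᵢ = Vᵢ/Q.
τ₁ = 238/16.6 = 14.337 s; τ₂ = 266/16.6 = 16.024 s.
Solving the cascade with C₁(0)=C₂(0)=0 gives C₂(t) = C_in[1 − (τ₁ e^(−t/τ₁) − τ₂ e^(−t/τ₂))/(τ₁ − τ₂)].
At t = 28.0: e^(−t/τ₁) = 0.14186, e^(−t/τ₂) = 0.17423.
C₂ = 2.40·[1 − (14.337·0.14186 − 16.024·0.17423)/(-1.6867)] = 2.40·0.55058 = 1.3214 g/L.

1.32 g/L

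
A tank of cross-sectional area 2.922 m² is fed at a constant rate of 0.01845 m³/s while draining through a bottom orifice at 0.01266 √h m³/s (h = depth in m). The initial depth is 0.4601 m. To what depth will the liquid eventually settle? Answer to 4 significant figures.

Volume balance on the tank: A dh/dt = Q_in − 0.01266 √h. At steady state dh/dt = 0:
Q_in = 0.01266 √h_ss ⇒ √h_ss = 0.01845/0.01266 = 1.45735.
h_ss = 1.45735² = 2.12386 m. (Since h₀ = 0.4601 m < h_ss, the level will rise toward this value.)

2.124 m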